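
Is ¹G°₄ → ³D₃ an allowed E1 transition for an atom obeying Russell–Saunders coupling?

forbidden

Reading off the term symbols: S 0→1, L 4→2, J 4→3, parity odd→even.
Parity must change: odd → even — passes.
ΔS = 0: S: 0 → 1 — fails.
ΔL = 0, ±1 (not L=0↔0): L: 4 → 2, ΔL = -2 — fails.
ΔJ = 0, ±1 (not J=0↔0): J: 4 → 3, ΔJ = -1 — passes.
Rule(s) violated: ΔS, ΔL.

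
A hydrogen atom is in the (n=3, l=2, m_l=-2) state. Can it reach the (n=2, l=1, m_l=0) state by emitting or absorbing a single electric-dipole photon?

forbidden

Δl = 1 − 2 = -1; the E1 rule Δl = ±1 is ok.
Δm_l = 0 − (-2) = +2. E1 requires Δm_l = 0, ±1: fails.
The transition is electric-dipole forbidden.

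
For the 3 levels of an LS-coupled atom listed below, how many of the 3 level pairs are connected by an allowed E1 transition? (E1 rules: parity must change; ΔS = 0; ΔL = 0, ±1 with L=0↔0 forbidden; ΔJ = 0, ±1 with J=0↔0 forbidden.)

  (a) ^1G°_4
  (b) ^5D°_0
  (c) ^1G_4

(a)–(b): forbidden (parity, ΔS, ΔL, ΔJ).
(a)–(c): allowed.
(b)–(c): forbidden (ΔS, ΔL, ΔJ).
Allowed pairs: 1 of 3.

1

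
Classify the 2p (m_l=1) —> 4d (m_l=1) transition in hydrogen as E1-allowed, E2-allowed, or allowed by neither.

Δl = 2 − 1 = +1; l_i + l_f = 3.
Δm_l = +0.
E1 (Δl = ±1, |Δm_l| ≤ 1): satisfied.
E2 (Δl = 0,±2, l_i+l_f ≥ 2, |Δm_l| ≤ 2): not satisfied.

E1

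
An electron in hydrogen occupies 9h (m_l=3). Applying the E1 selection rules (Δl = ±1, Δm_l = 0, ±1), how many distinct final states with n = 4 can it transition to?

E1 requires l_f ∈ {4, 6}, but neither lies in [0, 3], so no final state is reachable.
Total: 0.

0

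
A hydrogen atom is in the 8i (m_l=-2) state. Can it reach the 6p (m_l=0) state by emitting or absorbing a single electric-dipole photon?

forbidden

Initial l = 6, final l = 1, so Δl = -5. E1 requires Δl = ±1: ✗.
Δm_l = 0 − (-2) = +2. E1 requires Δm_l = 0, ±1: ✗.
The transition is electric-dipole forbidden.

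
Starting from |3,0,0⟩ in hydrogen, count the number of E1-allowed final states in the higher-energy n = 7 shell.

E1 requires Δl = ±1, so l_f ∈ {-1, 1}; with 0 ≤ l_f ≤ n_f−1 = 6, the allowed l_f values are {1}.
For l_f = 1: m_f ∈ {m_i−1, m_i, m_i+1} ∩ [−1, 1] = {-1, 0, 1} → 3 states.
Total: 3.

3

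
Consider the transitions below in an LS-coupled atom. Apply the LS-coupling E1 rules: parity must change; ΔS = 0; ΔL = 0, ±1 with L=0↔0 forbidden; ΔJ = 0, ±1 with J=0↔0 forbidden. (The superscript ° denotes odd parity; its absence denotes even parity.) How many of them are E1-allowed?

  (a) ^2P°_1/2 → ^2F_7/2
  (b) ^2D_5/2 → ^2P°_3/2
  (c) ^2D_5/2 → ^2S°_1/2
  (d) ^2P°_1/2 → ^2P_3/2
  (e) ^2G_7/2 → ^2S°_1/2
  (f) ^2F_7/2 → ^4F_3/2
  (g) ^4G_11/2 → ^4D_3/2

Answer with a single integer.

2

(a) forbidden (ΔL, ΔJ fail)
(b) allowed
(c) forbidden (ΔL, ΔJ fail)
(d) allowed
(e) forbidden (ΔL, ΔJ fail)
(f) forbidden (parity, ΔS, ΔJ fail)
(g) forbidden (parity, ΔL, ΔJ fail)
Total allowed: 2 of 7.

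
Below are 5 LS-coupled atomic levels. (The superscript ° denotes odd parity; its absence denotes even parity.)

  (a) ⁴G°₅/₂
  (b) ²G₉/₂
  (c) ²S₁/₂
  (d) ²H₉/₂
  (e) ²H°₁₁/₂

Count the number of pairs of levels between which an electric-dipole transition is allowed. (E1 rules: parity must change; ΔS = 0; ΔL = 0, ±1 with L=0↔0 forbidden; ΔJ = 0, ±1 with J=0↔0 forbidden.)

(a)–(b): forbidden (ΔS, ΔJ).
(a)–(c): forbidden (ΔS, ΔL, ΔJ).
(a)–(d): forbidden (ΔS, ΔJ).
(a)–(e): forbidden (parity, ΔS, ΔJ).
(b)–(c): forbidden (parity, ΔL, ΔJ).
(b)–(d): forbidden (parity).
(b)–(e): allowed.
(c)–(d): forbidden (parity, ΔL, ΔJ).
(c)–(e): forbidden (ΔL, ΔJ).
(d)–(e): allowed.
Allowed pairs: 2 of 10.

2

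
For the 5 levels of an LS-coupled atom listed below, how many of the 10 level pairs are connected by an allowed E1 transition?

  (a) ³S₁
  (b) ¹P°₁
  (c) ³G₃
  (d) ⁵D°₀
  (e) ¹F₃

0

(a)–(b): forbidden (ΔS).
(a)–(c): forbidden (parity, ΔL, ΔJ).
(a)–(d): forbidden (ΔS, ΔL).
(a)–(e): forbidden (parity, ΔS, ΔL, ΔJ).
(b)–(c): forbidden (ΔS, ΔL, ΔJ).
(b)–(d): forbidden (parity, ΔS).
(b)–(e): forbidden (ΔL, ΔJ).
(c)–(d): forbidden (ΔS, ΔL, ΔJ).
(c)–(e): forbidden (parity, ΔS).
(d)–(e): forbidden (ΔS, ΔJ).
Allowed pairs: 0 of 10.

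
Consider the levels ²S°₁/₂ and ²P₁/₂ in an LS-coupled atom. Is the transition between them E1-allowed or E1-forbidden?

allowed

Reading off the term symbols: S 1/2→1/2, L 0→1, J 1/2→1/2, parity odd→even.
Parity must change: odd → even — satisfied.
ΔJ = 0, ±1 (not J=0↔0): J: 1/2 → 1/2, ΔJ = +0 — satisfied.
ΔS = 0: S: 1/2 → 1/2 — satisfied.
ΔL = 0, ±1 (not L=0↔0): L: 0 → 1, ΔL = +1 — satisfied.
All four E1 rules are satisfied.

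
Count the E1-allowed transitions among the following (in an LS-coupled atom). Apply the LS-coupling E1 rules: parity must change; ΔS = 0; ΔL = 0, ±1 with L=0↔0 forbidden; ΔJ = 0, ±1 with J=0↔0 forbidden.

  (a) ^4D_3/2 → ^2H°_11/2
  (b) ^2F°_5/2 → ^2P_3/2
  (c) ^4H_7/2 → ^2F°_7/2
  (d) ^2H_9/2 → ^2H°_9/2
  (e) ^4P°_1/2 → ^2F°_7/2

1

(a) forbidden (ΔS, ΔL, ΔJ fail)
(b) forbidden (ΔL fails)
(c) forbidden (ΔS, ΔL fail)
(d) allowed
(e) forbidden (parity, ΔS, ΔL, ΔJ fail)
Total allowed: 1 of 5.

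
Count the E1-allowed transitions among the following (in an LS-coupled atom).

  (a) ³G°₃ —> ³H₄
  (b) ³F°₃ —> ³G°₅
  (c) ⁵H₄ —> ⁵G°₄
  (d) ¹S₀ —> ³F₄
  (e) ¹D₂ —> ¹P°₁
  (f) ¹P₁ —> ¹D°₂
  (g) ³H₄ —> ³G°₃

5

(a) allowed
(b) forbidden (parity, ΔJ fail)
(c) allowed
(d) forbidden (parity, ΔS, ΔL, ΔJ fail)
(e) allowed
(f) allowed
(g) allowed
Total allowed: 5 of 7.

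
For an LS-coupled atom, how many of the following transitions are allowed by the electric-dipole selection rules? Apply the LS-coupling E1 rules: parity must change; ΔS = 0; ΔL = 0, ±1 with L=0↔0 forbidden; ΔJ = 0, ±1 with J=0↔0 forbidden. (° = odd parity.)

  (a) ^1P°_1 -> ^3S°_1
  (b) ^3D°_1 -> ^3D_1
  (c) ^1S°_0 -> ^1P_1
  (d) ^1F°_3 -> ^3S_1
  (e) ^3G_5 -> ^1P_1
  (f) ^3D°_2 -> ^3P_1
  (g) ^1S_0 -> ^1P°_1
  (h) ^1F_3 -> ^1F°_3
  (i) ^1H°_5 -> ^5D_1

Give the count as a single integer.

5

(a) forbidden (parity, ΔS fail)
(b) allowed
(c) allowed
(d) forbidden (ΔS, ΔL, ΔJ fail)
(e) forbidden (parity, ΔS, ΔL, ΔJ fail)
(f) allowed
(g) allowed
(h) allowed
(i) forbidden (ΔS, ΔL, ΔJ fail)
Total allowed: 5 of 9.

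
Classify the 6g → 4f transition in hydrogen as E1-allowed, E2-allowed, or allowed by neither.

E1

Δl = 3 − 4 = -1; l_i + l_f = 7.
E1 (Δl = ±1): satisfied.
E2 (Δl = 0,±2, l_i+l_f ≥ 2): not satisfied.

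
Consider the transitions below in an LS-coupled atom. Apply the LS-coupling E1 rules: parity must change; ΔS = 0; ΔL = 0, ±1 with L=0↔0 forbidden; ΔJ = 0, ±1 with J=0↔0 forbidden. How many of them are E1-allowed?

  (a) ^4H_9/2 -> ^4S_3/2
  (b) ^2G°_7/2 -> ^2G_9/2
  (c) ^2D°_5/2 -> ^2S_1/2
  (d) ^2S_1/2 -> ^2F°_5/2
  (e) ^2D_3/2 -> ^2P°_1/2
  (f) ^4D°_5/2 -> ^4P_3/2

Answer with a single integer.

3

(a) forbidden (parity, ΔL, ΔJ fail)
(b) allowed
(c) forbidden (ΔL, ΔJ fail)
(d) forbidden (ΔL, ΔJ fail)
(e) allowed
(f) allowed
Total allowed: 3 of 6.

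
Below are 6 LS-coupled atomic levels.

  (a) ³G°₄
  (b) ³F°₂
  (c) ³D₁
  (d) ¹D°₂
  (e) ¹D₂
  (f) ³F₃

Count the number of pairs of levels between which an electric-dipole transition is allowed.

4

(a)–(b): forbidden (parity, ΔJ).
(a)–(c): forbidden (ΔL, ΔJ).
(a)–(d): forbidden (parity, ΔS, ΔL, ΔJ).
(a)–(e): forbidden (ΔS, ΔL, ΔJ).
(a)–(f): allowed.
(b)–(c): allowed.
(b)–(d): forbidden (parity, ΔS).
(b)–(e): forbidden (ΔS).
(b)–(f): allowed.
(c)–(d): forbidden (ΔS).
(c)–(e): forbidden (parity, ΔS).
(c)–(f): forbidden (parity, ΔJ).
(d)–(e): allowed.
(d)–(f): forbidden (ΔS).
(e)–(f): forbidden (parity, ΔS).
Allowed pairs: 4 of 15.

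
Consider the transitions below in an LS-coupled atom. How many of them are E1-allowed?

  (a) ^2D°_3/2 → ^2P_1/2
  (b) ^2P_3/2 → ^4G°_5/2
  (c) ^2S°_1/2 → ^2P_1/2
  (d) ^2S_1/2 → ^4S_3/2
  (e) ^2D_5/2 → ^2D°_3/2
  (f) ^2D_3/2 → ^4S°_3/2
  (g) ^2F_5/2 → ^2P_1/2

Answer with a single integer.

(a) allowed
(b) forbidden (ΔS, ΔL fail)
(c) allowed
(d) forbidden (parity, ΔS, ΔL fail)
(e) allowed
(f) forbidden (ΔS, ΔL fail)
(g) forbidden (parity, ΔL, ΔJ fail)
Total allowed: 3 of 7.

3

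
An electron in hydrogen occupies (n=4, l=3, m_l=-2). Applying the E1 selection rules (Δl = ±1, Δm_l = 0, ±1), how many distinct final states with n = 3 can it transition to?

E1 requires Δl = ±1, so l_f ∈ {2, 4}; with 0 ≤ l_f ≤ n_f−1 = 2, the allowed l_f values are {2}.
For l_f = 2: m_f ∈ {m_i−1, m_i, m_i+1} ∩ [−2, 2] = {-2, -1} → 2 states.
Total: 2.

2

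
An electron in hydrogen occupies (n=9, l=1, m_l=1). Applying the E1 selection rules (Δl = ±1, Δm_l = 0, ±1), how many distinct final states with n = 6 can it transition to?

E1 requires Δl = ±1, so l_f ∈ {0, 2}; with 0 ≤ l_f ≤ n_f−1 = 5, the allowed l_f values are {0, 2}.
For l_f = 0: m_f ∈ {m_i−1, m_i, m_i+1} ∩ [−0, 0] = {0} → 1 state.
For l_f = 2: m_f ∈ {m_i−1, m_i, m_i+1} ∩ [−2, 2] = {0, 1, 2} → 3 states.
Total: 4.

4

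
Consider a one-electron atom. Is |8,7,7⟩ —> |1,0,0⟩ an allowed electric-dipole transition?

forbidden

l: 7 → 0 (Δl = -7). Δl = ±1 ✗.
Δm_l = 0 − (7) = -7. E1 requires Δm_l = 0, ±1: ✗.
The transition is electric-dipole forbidden.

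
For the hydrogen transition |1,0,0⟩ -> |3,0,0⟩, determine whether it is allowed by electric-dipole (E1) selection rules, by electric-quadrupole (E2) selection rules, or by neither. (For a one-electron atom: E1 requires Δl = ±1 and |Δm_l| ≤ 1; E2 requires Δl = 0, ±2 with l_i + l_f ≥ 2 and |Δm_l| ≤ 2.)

neither

Δl = 0 − 0 = +0; l_i + l_f = 0.
Δm_l = +0.
E1 (Δl = ±1, |Δm_l| ≤ 1): not satisfied.
E2 (Δl = 0,±2, l_i+l_f ≥ 2, |Δm_l| ≤ 2): not satisfied.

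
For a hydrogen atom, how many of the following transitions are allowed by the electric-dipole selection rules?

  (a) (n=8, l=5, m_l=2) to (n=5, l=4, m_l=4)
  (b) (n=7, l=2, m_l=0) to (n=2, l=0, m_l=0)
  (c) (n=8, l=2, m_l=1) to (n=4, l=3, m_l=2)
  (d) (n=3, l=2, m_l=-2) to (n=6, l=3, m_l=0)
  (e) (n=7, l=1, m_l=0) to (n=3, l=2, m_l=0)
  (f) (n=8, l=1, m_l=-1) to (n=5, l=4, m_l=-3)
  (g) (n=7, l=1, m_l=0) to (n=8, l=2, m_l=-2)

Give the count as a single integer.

(a) forbidden — Δm_l = +2 (E1 requires Δm_l = 0, ±1)
(b) forbidden — Δl = -2 (E1 requires Δl = ±1)
(c) allowed
(d) forbidden — Δm_l = +2 (E1 requires Δm_l = 0, ±1)
(e) allowed
(f) forbidden — Δl = +3 (E1 requires Δl = ±1); Δm_l = -2 (E1 requires Δm_l = 0, ±1)
(g) forbidden — Δm_l = -2 (E1 requires Δm_l = 0, ±1)
Total allowed: 2 of 7.

2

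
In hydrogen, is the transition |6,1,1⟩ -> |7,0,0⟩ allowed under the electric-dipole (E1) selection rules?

l: 1 → 0 (Δl = -1). Δl = ±1 ✓.
m_l: 1 → 0 (Δm_l = -1). |Δm_l| ≤ 1 ✓.
All E1 selection rules are satisfied.

allowed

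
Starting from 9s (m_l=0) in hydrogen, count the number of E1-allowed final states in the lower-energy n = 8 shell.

3

E1 requires Δl = ±1, so l_f ∈ {-1, 1}; with 0 ≤ l_f ≤ n_f−1 = 7, the allowed l_f values are {1}.
For l_f = 1: m_f ∈ {m_i−1, m_i, m_i+1} ∩ [−1, 1] = {-1, 0, 1} → 3 states.
Total: 3.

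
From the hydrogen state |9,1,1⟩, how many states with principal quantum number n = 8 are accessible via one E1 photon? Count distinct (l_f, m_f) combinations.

4

E1 requires Δl = ±1, so l_f ∈ {0, 2}; with 0 ≤ l_f ≤ n_f−1 = 7, the allowed l_f values are {0, 2}.
For l_f = 0: m_f ∈ {m_i−1, m_i, m_i+1} ∩ [−0, 0] = {0} → 1 state.
For l_f = 2: m_f ∈ {m_i−1, m_i, m_i+1} ∩ [−2, 2] = {0, 1, 2} → 3 states.
Total: 4.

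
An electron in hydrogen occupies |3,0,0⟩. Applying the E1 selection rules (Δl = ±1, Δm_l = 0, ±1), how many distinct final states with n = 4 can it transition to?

E1 requires Δl = ±1, so l_f ∈ {-1, 1}; with 0 ≤ l_f ≤ n_f−1 = 3, the allowed l_f values are {1}.
For l_f = 1: m_f ∈ {m_i−1, m_i, m_i+1} ∩ [−1, 1] = {-1, 0, 1} → 3 states.
Total: 3.

3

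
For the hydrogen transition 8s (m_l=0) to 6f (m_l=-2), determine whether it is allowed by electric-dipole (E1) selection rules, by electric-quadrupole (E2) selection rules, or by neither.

Δl = 3 − 0 = +3; l_i + l_f = 3.
Δm_l = -2.
E1 (Δl = ±1, |Δm_l| ≤ 1): not satisfied.
E2 (Δl = 0,±2, l_i+l_f ≥ 2, |Δm_l| ≤ 2): not satisfied.

neither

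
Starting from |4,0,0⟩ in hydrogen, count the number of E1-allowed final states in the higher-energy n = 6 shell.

3

E1 requires Δl = ±1, so l_f ∈ {-1, 1}; with 0 ≤ l_f ≤ n_f−1 = 5, the allowed l_f values are {1}.
For l_f = 1: m_f ∈ {m_i−1, m_i, m_i+1} ∩ [−1, 1] = {-1, 0, 1} → 3 states.
Total: 3.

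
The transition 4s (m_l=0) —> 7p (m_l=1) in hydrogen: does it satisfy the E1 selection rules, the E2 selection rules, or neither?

Δl = 1 − 0 = +1; l_i + l_f = 1.
Δm_l = +1.
E1 (Δl = ±1, |Δm_l| ≤ 1): satisfied.
E2 (Δl = 0,±2, l_i+l_f ≥ 2, |Δm_l| ≤ 2): not satisfied.

E1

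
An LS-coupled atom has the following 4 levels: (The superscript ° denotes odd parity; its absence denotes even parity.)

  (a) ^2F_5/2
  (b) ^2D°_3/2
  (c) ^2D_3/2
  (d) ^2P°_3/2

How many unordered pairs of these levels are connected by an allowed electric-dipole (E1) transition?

3

(a)–(b): allowed.
(a)–(c): forbidden (parity).
(a)–(d): forbidden (ΔL).
(b)–(c): allowed.
(b)–(d): forbidden (parity).
(c)–(d): allowed.
Allowed pairs: 3 of 6.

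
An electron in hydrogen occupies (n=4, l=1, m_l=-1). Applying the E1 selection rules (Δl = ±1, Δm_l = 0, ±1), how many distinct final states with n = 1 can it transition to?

1

E1 requires Δl = ±1, so l_f ∈ {0, 2}; with 0 ≤ l_f ≤ n_f−1 = 0, the allowed l_f values are {0}.
For l_f = 0: m_f ∈ {m_i−1, m_i, m_i+1} ∩ [−0, 0] = {0} → 1 state.
Total: 1.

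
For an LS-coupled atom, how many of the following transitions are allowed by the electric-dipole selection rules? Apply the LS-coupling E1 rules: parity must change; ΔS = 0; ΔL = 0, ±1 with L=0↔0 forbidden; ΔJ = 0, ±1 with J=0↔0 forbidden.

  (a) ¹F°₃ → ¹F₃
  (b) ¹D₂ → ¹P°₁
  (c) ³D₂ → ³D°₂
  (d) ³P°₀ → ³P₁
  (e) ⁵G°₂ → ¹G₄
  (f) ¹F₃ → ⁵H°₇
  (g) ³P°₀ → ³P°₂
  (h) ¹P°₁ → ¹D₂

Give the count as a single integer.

5

(a) allowed
(b) allowed
(c) allowed
(d) allowed
(e) forbidden (ΔS, ΔJ fail)
(f) forbidden (ΔS, ΔL, ΔJ fail)
(g) forbidden (parity, ΔJ fail)
(h) allowed
Total allowed: 5 of 8.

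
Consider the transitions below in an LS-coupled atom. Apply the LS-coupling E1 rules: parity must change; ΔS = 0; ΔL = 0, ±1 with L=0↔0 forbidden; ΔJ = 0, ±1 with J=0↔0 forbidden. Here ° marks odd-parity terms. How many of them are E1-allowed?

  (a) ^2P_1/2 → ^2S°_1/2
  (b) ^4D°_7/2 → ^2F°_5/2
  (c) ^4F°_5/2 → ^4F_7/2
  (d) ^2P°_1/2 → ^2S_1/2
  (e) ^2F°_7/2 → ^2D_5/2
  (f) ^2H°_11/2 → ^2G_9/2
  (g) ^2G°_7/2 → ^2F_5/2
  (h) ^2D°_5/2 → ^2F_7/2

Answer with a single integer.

7

(a) allowed
(b) forbidden (parity, ΔS fail)
(c) allowed
(d) allowed
(e) allowed
(f) allowed
(g) allowed
(h) allowed
Total allowed: 7 of 8.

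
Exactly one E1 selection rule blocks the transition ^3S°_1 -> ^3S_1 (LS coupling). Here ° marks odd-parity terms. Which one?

Reading off the term symbols: S 1→1, L 0→0, J 1→1, parity odd→even.
ΔL = 0, ±1 (not L=0↔0): L: 0 → 0, ΔL = +0 — ✗.
ΔS = 0: S: 1 → 1 — ✓.
Parity must change: odd → even — ✓.
ΔJ = 0, ±1 (not J=0↔0): J: 1 → 1, ΔJ = +0 — ✓.

the L=0 ↔ L=0 exclusion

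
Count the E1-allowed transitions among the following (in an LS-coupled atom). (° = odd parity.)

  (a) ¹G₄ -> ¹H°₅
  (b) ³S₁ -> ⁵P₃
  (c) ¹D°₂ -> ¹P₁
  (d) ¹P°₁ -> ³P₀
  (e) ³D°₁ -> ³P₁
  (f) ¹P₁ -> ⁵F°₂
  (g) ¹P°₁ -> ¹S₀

4

(a) allowed
(b) forbidden (parity, ΔS, ΔJ fail)
(c) allowed
(d) forbidden (ΔS fails)
(e) allowed
(f) forbidden (ΔS, ΔL fail)
(g) allowed
Total allowed: 4 of 7.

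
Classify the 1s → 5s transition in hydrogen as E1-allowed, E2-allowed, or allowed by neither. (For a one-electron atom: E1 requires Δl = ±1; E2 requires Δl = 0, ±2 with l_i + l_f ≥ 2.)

Δl = 0 − 0 = +0; l_i + l_f = 0.
E1 (Δl = ±1): not satisfied.
E2 (Δl = 0,±2, l_i+l_f ≥ 2): not satisfied.

neither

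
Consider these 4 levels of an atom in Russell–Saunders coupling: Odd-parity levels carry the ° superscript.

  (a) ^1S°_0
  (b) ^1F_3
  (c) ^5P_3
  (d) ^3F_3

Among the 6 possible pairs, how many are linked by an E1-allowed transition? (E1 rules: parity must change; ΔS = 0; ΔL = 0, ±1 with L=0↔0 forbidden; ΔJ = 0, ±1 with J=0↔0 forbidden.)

(a)–(b): forbidden (ΔL, ΔJ).
(a)–(c): forbidden (ΔS, ΔJ).
(a)–(d): forbidden (ΔS, ΔL, ΔJ).
(b)–(c): forbidden (parity, ΔS, ΔL).
(b)–(d): forbidden (parity, ΔS).
(c)–(d): forbidden (parity, ΔS, ΔL).
Allowed pairs: 0 of 6.

0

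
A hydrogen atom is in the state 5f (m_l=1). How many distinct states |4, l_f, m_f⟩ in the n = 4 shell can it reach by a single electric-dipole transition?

3

E1 requires Δl = ±1, so l_f ∈ {2, 4}; with 0 ≤ l_f ≤ n_f−1 = 3, the allowed l_f values are {2}.
For l_f = 2: m_f ∈ {m_i−1, m_i, m_i+1} ∩ [−2, 2] = {0, 1, 2} → 3 states.
Total: 3.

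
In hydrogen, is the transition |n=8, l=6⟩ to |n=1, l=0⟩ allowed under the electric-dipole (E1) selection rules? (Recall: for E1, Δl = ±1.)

forbidden

Δl = 0 − 6 = -6; the E1 rule Δl = ±1 is violated.
The transition is electric-dipole forbidden.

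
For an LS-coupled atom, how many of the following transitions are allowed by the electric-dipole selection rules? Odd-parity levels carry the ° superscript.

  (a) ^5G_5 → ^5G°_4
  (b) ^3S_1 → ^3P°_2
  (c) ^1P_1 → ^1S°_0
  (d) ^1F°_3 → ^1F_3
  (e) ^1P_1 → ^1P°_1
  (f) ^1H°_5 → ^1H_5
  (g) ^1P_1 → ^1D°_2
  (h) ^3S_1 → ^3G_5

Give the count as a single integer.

(a) allowed
(b) allowed
(c) allowed
(d) allowed
(e) allowed
(f) allowed
(g) allowed
(h) forbidden (parity, ΔL, ΔJ fail)
Total allowed: 7 of 8.

7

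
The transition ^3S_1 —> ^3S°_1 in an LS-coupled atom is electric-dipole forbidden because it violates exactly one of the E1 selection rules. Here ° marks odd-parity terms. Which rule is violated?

Initial level: S=1, L=0, J=1, parity even. Final level: S=1, L=0, J=1, parity odd.
ΔS = 0: S: 1 → 1 — ✓.
ΔL = 0, ±1 (not L=0↔0): L: 0 → 0, ΔL = +0 — ✗.
ΔJ = 0, ±1 (not J=0↔0): J: 1 → 1, ΔJ = +0 — ✓.
Parity must change: even → odd — ✓.

the L=0 ↔ L=0 exclusion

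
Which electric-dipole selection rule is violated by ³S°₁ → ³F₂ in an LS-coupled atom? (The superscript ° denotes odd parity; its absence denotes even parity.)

the ΔL = 0, ±1 rule

Initial level: S=1, L=0, J=1, parity odd. Final level: S=1, L=3, J=2, parity even.
Parity must change: odd → even — ok.
ΔS = 0: S: 1 → 1 — ok.
ΔL = 0, ±1 (not L=0↔0): L: 0 → 3, ΔL = +3 — fails.
ΔJ = 0, ±1 (not J=0↔0): J: 1 → 2, ΔJ = +1 — ok.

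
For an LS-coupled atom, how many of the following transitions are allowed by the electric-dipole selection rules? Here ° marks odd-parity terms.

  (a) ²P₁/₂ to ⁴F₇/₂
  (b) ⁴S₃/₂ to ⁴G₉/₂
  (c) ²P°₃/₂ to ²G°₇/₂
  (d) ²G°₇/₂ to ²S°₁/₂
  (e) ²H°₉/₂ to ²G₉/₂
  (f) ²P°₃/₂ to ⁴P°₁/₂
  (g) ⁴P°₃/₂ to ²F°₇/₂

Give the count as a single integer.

(a) forbidden (parity, ΔS, ΔL, ΔJ fail)
(b) forbidden (parity, ΔL, ΔJ fail)
(c) forbidden (parity, ΔL, ΔJ fail)
(d) forbidden (parity, ΔL, ΔJ fail)
(e) allowed
(f) forbidden (parity, ΔS fail)
(g) forbidden (parity, ΔS, ΔL, ΔJ fail)
Total allowed: 1 of 7.

1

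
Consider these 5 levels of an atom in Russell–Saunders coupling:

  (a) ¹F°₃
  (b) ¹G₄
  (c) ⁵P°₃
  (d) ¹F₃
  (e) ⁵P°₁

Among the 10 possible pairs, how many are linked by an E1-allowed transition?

(a)–(b): allowed.
(a)–(c): forbidden (parity, ΔS, ΔL).
(a)–(d): allowed.
(a)–(e): forbidden (parity, ΔS, ΔL, ΔJ).
(b)–(c): forbidden (ΔS, ΔL).
(b)–(d): forbidden (parity).
(b)–(e): forbidden (ΔS, ΔL, ΔJ).
(c)–(d): forbidden (ΔS, ΔL).
(c)–(e): forbidden (parity, ΔJ).
(d)–(e): forbidden (ΔS, ΔL, ΔJ).
Allowed pairs: 2 of 10.

2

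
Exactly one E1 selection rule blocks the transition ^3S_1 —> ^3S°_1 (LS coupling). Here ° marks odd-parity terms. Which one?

Reading off the term symbols: S 1→1, L 0→0, J 1→1, parity even→odd.
Parity must change: even → odd — ok.
ΔS = 0: S: 1 → 1 — ok.
ΔL = 0, ±1 (not L=0↔0): L: 0 → 0, ΔL = +0 — fails.
ΔJ = 0, ±1 (not J=0↔0): J: 1 → 1, ΔJ = +0 — ok.

the L=0 ↔ L=0 exclusion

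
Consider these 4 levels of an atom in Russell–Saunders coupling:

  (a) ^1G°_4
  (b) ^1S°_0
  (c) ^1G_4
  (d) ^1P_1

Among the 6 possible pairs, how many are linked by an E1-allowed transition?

2

(a)–(b): forbidden (parity, ΔL, ΔJ).
(a)–(c): allowed.
(a)–(d): forbidden (ΔL, ΔJ).
(b)–(c): forbidden (ΔL, ΔJ).
(b)–(d): allowed.
(c)–(d): forbidden (parity, ΔL, ΔJ).
Allowed pairs: 2 of 6.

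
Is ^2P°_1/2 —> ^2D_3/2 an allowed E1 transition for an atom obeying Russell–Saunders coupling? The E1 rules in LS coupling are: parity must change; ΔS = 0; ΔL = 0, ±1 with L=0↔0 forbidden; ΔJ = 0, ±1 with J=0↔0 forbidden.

Reading off the term symbols: S 1/2→1/2, L 1→2, J 1/2→3/2, parity odd→even.
Parity must change: odd → even — ✓.
ΔL = 0, ±1 (not L=0↔0): L: 1 → 2, ΔL = +1 — ✓.
ΔJ = 0, ±1 (not J=0↔0): J: 1/2 → 3/2, ΔJ = +1 — ✓.
ΔS = 0: S: 1/2 → 1/2 — ✓.
All four E1 rules are satisfied.

allowed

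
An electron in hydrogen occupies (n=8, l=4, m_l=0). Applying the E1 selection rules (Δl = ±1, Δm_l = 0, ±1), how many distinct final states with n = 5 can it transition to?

3

E1 requires Δl = ±1, so l_f ∈ {3, 5}; with 0 ≤ l_f ≤ n_f−1 = 4, the allowed l_f values are {3}.
For l_f = 3: m_f ∈ {m_i−1, m_i, m_i+1} ∩ [−3, 3] = {-1, 0, 1} → 3 states.
Total: 3.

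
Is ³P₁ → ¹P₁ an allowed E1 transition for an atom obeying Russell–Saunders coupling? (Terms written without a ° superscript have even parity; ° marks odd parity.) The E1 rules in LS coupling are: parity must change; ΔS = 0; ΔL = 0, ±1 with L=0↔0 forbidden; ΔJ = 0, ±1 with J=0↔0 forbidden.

Initial level: S=1, L=1, J=1, parity even. Final level: S=0, L=1, J=1, parity even.
Parity must change: even → even — fails.
ΔS = 0: S: 1 → 0 — fails.
ΔL = 0, ±1 (not L=0↔0): L: 1 → 1, ΔL = +0 — ok.
ΔJ = 0, ±1 (not J=0↔0): J: 1 → 1, ΔJ = +0 — ok.
Rule(s) violated: parity, ΔS.

forbidden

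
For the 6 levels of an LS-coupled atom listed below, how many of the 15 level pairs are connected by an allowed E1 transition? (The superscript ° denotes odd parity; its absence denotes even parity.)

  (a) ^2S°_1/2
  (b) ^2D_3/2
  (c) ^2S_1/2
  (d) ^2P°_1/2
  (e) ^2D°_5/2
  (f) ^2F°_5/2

(a)–(b): forbidden (ΔL).
(a)–(c): forbidden (ΔL).
(a)–(d): forbidden (parity).
(a)–(e): forbidden (parity, ΔL, ΔJ).
(a)–(f): forbidden (parity, ΔL, ΔJ).
(b)–(c): forbidden (parity, ΔL).
(b)–(d): allowed.
(b)–(e): allowed.
(b)–(f): allowed.
(c)–(d): allowed.
(c)–(e): forbidden (ΔL, ΔJ).
(c)–(f): forbidden (ΔL, ΔJ).
(d)–(e): forbidden (parity, ΔJ).
(d)–(f): forbidden (parity, ΔL, ΔJ).
(e)–(f): forbidden (parity).
Allowed pairs: 4 of 15.

4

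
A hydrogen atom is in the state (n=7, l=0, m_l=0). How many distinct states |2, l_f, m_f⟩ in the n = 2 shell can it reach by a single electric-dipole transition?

E1 requires Δl = ±1, so l_f ∈ {-1, 1}; with 0 ≤ l_f ≤ n_f−1 = 1, the allowed l_f values are {1}.
For l_f = 1: m_f ∈ {m_i−1, m_i, m_i+1} ∩ [−1, 1] = {-1, 0, 1} → 3 states.
Total: 3.

3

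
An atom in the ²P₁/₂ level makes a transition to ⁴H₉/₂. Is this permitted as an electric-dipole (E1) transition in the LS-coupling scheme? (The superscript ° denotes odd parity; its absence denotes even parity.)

forbidden

Parity must change: even → even — violated.
ΔS = 0: S: 1/2 → 3/2 — violated.
ΔL = 0, ±1 (not L=0↔0): L: 1 → 5, ΔL = +4 — violated.
ΔJ = 0, ±1 (not J=0↔0): J: 1/2 → 9/2, ΔJ = +4 — violated.
Rule(s) violated: parity, ΔS, ΔL, ΔJ.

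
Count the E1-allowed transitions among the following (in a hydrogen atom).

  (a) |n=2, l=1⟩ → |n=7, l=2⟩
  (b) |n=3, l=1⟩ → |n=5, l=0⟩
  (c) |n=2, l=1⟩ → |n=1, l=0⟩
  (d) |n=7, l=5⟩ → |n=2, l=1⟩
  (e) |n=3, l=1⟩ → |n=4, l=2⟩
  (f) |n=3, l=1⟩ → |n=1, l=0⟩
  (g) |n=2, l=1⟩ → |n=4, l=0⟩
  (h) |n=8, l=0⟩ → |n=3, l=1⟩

(a) allowed
(b) allowed
(c) allowed
(d) forbidden — Δl = -4 (E1 requires Δl = ±1)
(e) allowed
(f) allowed
(g) allowed
(h) allowed
Total allowed: 7 of 8.

7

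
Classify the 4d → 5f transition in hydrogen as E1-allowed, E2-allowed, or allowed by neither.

Δl = 3 − 2 = +1; l_i + l_f = 5.
E1 (Δl = ±1): satisfied.
E2 (Δl = 0,±2, l_i+l_f ≥ 2): not satisfied.

E1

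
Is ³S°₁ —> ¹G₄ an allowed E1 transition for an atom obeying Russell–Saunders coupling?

Parity must change: odd → even — ✓.
ΔJ = 0, ±1 (not J=0↔0): J: 1 → 4, ΔJ = +3 — ✗.
ΔS = 0: S: 1 → 0 — ✗.
ΔL = 0, ±1 (not L=0↔0): L: 0 → 4, ΔL = +4 — ✗.
Rule(s) violated: ΔS, ΔL, ΔJ.

forbidden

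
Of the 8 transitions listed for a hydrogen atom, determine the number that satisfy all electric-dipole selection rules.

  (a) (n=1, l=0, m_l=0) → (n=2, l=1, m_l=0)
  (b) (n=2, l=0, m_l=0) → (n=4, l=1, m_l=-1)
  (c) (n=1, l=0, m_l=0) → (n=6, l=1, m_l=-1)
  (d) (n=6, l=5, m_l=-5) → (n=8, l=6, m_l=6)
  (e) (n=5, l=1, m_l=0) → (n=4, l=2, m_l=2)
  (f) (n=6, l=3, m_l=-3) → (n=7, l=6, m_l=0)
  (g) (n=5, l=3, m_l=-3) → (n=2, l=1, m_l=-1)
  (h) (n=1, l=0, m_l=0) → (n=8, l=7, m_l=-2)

(a) allowed
(b) allowed
(c) allowed
(d) forbidden — Δm_l = +11 (E1 requires Δm_l = 0, ±1)
(e) forbidden — Δm_l = +2 (E1 requires Δm_l = 0, ±1)
(f) forbidden — Δl = +3 (E1 requires Δl = ±1); Δm_l = +3 (E1 requires Δm_l = 0, ±1)
(g) forbidden — Δl = -2 (E1 requires Δl = ±1); Δm_l = +2 (E1 requires Δm_l = 0, ±1)
(h) forbidden — Δl = +7 (E1 requires Δl = ±1); Δm_l = -2 (E1 requires Δm_l = 0, ±1)
Total allowed: 3 of 8.

3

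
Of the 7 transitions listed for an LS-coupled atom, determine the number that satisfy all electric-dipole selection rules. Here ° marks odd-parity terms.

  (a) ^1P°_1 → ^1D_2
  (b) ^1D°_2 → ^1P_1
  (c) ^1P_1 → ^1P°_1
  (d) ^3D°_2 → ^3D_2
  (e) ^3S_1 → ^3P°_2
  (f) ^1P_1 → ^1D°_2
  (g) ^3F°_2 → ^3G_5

(a) allowed
(b) allowed
(c) allowed
(d) allowed
(e) allowed
(f) allowed
(g) forbidden (ΔJ fails)
Total allowed: 6 of 7.

6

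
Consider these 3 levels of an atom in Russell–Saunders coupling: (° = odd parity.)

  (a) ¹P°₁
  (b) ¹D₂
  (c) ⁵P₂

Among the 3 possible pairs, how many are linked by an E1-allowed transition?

1

(a)–(b): allowed.
(a)–(c): forbidden (ΔS).
(b)–(c): forbidden (parity, ΔS).
Allowed pairs: 1 of 3.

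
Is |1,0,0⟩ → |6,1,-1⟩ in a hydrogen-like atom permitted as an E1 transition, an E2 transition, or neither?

E1

Δl = 1 − 0 = +1; l_i + l_f = 1.
Δm_l = -1.
E1 (Δl = ±1, |Δm_l| ≤ 1): satisfied.
E2 (Δl = 0,±2, l_i+l_f ≥ 2, |Δm_l| ≤ 2): not satisfied.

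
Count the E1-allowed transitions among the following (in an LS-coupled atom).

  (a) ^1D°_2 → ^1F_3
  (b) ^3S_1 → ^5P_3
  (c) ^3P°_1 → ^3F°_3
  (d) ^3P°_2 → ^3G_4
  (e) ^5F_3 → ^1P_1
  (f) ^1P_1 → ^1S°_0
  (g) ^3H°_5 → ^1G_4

2

(a) allowed
(b) forbidden (parity, ΔS, ΔJ fail)
(c) forbidden (parity, ΔL, ΔJ fail)
(d) forbidden (ΔL, ΔJ fail)
(e) forbidden (parity, ΔS, ΔL, ΔJ fail)
(f) allowed
(g) forbidden (ΔS fails)
Total allowed: 2 of 7.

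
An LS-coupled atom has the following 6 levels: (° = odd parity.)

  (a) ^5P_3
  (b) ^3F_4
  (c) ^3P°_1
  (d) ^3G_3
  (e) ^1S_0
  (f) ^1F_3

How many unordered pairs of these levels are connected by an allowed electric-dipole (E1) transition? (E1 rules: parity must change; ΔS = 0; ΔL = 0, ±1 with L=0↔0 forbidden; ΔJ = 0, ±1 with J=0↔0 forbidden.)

(a)–(b): forbidden (parity, ΔS, ΔL).
(a)–(c): forbidden (ΔS, ΔJ).
(a)–(d): forbidden (parity, ΔS, ΔL).
(a)–(e): forbidden (parity, ΔS, ΔJ).
(a)–(f): forbidden (parity, ΔS, ΔL).
(b)–(c): forbidden (ΔL, ΔJ).
(b)–(d): forbidden (parity).
(b)–(e): forbidden (parity, ΔS, ΔL, ΔJ).
(b)–(f): forbidden (parity, ΔS).
(c)–(d): forbidden (ΔL, ΔJ).
(c)–(e): forbidden (ΔS).
(c)–(f): forbidden (ΔS, ΔL, ΔJ).
(d)–(e): forbidden (parity, ΔS, ΔL, ΔJ).
(d)–(f): forbidden (parity, ΔS).
(e)–(f): forbidden (parity, ΔL, ΔJ).
Allowed pairs: 0 of 15.

0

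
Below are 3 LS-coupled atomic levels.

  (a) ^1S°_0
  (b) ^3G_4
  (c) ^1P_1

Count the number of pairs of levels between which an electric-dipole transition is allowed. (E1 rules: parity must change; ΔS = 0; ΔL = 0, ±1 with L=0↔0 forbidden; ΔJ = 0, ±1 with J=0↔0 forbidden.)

(a)–(b): forbidden (ΔS, ΔL, ΔJ).
(a)–(c): allowed.
(b)–(c): forbidden (parity, ΔS, ΔL, ΔJ).
Allowed pairs: 1 of 3.

1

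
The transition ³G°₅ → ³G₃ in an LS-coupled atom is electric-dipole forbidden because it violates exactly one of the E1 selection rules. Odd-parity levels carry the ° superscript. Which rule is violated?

the ΔJ = 0, ±1 rule

Parity must change: odd → even — ok.
ΔS = 0: S: 1 → 1 — ok.
ΔL = 0, ±1 (not L=0↔0): L: 4 → 4, ΔL = +0 — ok.
ΔJ = 0, ±1 (not J=0↔0): J: 5 → 3, ΔJ = -2 — fails.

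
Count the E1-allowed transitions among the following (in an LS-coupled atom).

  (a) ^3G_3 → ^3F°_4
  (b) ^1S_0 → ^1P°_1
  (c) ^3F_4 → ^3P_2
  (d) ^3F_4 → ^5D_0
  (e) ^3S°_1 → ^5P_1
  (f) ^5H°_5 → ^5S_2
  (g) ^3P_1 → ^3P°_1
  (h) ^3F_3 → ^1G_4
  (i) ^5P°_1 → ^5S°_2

(a) allowed
(b) allowed
(c) forbidden (parity, ΔL, ΔJ fail)
(d) forbidden (parity, ΔS, ΔJ fail)
(e) forbidden (ΔS fails)
(f) forbidden (ΔL, ΔJ fail)
(g) allowed
(h) forbidden (parity, ΔS fail)
(i) forbidden (parity fails)
Total allowed: 3 of 9.

3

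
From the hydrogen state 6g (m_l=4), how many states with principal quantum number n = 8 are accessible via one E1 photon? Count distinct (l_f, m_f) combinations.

E1 requires Δl = ±1, so l_f ∈ {3, 5}; with 0 ≤ l_f ≤ n_f−1 = 7, the allowed l_f values are {3, 5}.
For l_f = 3: m_f ∈ {m_i−1, m_i, m_i+1} ∩ [−3, 3] = {3} → 1 state.
For l_f = 5: m_f ∈ {m_i−1, m_i, m_i+1} ∩ [−5, 5] = {3, 4, 5} → 3 states.
Total: 4.

4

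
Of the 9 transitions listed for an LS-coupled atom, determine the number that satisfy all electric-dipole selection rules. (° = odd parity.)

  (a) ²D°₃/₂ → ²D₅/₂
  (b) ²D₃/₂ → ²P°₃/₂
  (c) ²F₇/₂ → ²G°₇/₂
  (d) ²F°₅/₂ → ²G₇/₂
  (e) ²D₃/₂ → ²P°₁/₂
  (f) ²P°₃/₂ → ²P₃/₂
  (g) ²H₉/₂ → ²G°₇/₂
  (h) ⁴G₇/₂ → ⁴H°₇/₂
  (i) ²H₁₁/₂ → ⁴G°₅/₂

(a) allowed
(b) allowed
(c) allowed
(d) allowed
(e) allowed
(f) allowed
(g) allowed
(h) allowed
(i) forbidden (ΔS, ΔJ fail)
Total allowed: 8 of 9.

8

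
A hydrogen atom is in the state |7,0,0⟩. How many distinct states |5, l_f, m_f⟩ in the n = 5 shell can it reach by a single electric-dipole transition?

3

E1 requires Δl = ±1, so l_f ∈ {-1, 1}; with 0 ≤ l_f ≤ n_f−1 = 4, the allowed l_f values are {1}.
For l_f = 1: m_f ∈ {m_i−1, m_i, m_i+1} ∩ [−1, 1] = {-1, 0, 1} → 3 states.
Total: 3.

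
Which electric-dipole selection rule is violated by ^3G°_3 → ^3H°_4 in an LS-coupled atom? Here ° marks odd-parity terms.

parity

Initial level: S=1, L=4, J=3, parity odd. Final level: S=1, L=5, J=4, parity odd.
Parity must change: odd → odd — fails.
ΔL = 0, ±1 (not L=0↔0): L: 4 → 5, ΔL = +1 — ok.
ΔS = 0: S: 1 → 1 — ok.
ΔJ = 0, ±1 (not J=0↔0): J: 3 → 4, ΔJ = +1 — ok.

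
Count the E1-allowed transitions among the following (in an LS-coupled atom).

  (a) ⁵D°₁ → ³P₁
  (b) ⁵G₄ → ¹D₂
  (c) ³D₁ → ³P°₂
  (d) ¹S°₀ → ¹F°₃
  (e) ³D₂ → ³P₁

(a) forbidden (ΔS fails)
(b) forbidden (parity, ΔS, ΔL, ΔJ fail)
(c) allowed
(d) forbidden (parity, ΔL, ΔJ fail)
(e) forbidden (parity fails)
Total allowed: 1 of 5.

1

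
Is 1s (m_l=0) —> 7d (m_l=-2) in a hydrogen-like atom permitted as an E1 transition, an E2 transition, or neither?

Δl = 2 − 0 = +2; l_i + l_f = 2.
Δm_l = -2.
E1 (Δl = ±1, |Δm_l| ≤ 1): not satisfied.
E2 (Δl = 0,±2, l_i+l_f ≥ 2, |Δm_l| ≤ 2): satisfied.

E2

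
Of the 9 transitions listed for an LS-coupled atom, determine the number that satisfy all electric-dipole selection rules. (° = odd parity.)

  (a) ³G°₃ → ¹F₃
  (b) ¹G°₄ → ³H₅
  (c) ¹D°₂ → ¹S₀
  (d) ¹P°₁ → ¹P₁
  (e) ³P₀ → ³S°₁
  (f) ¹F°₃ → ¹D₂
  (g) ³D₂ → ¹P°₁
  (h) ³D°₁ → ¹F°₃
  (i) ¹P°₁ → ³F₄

(a) forbidden (ΔS fails)
(b) forbidden (ΔS fails)
(c) forbidden (ΔL, ΔJ fail)
(d) allowed
(e) allowed
(f) allowed
(g) forbidden (ΔS fails)
(h) forbidden (parity, ΔS, ΔJ fail)
(i) forbidden (ΔS, ΔL, ΔJ fail)
Total allowed: 3 of 9.

3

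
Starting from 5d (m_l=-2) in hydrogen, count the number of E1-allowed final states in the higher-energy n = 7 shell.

4

E1 requires Δl = ±1, so l_f ∈ {1, 3}; with 0 ≤ l_f ≤ n_f−1 = 6, the allowed l_f values are {1, 3}.
For l_f = 1: m_f ∈ {m_i−1, m_i, m_i+1} ∩ [−1, 1] = {-1} → 1 state.
For l_f = 3: m_f ∈ {m_i−1, m_i, m_i+1} ∩ [−3, 3] = {-3, -2, -1} → 3 states.
Total: 4.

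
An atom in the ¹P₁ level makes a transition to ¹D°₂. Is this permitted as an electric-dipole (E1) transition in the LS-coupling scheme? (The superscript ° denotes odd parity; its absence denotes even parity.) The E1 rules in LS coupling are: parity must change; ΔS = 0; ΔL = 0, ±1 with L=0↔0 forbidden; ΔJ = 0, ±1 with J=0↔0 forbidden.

Parity must change: even → odd — ✓.
ΔS = 0: S: 0 → 0 — ✓.
ΔL = 0, ±1 (not L=0↔0): L: 1 → 2, ΔL = +1 — ✓.
ΔJ = 0, ±1 (not J=0↔0): J: 1 → 2, ΔJ = +1 — ✓.
All four E1 rules are satisfied.

allowed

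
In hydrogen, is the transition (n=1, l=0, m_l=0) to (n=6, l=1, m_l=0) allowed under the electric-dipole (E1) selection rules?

allowed

l: 0 → 1 (Δl = +1). Δl = ±1 satisfied.
m_l: 0 → 0 (Δm_l = +0). |Δm_l| ≤ 1 satisfied.
All E1 selection rules are satisfied.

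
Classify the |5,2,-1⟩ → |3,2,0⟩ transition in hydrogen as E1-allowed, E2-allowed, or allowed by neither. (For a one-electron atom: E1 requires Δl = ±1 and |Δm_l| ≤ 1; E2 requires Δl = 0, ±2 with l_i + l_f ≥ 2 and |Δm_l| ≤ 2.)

E2

Δl = 2 − 2 = +0; l_i + l_f = 4.
Δm_l = +1.
E1 (Δl = ±1, |Δm_l| ≤ 1): not satisfied.
E2 (Δl = 0,±2, l_i+l_f ≥ 2, |Δm_l| ≤ 2): satisfied.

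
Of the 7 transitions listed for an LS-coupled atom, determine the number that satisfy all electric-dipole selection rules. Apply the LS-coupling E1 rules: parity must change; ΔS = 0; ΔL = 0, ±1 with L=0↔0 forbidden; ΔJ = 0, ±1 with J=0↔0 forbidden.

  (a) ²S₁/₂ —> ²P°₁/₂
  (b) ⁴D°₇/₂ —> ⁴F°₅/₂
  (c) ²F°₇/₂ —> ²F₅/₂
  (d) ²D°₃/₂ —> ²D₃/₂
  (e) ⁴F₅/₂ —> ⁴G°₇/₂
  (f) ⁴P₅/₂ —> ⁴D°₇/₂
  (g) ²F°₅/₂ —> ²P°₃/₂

(a) allowed
(b) forbidden (parity fails)
(c) allowed
(d) allowed
(e) allowed
(f) allowed
(g) forbidden (parity, ΔL fail)
Total allowed: 5 of 7.

5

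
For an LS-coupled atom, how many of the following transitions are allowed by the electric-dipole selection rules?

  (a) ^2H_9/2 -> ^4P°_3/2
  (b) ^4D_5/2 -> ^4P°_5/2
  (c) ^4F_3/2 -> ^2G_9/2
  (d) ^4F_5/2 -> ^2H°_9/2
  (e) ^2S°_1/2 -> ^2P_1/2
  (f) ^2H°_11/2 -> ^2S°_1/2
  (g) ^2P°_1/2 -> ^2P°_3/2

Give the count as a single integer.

(a) forbidden (ΔS, ΔL, ΔJ fail)
(b) allowed
(c) forbidden (parity, ΔS, ΔJ fail)
(d) forbidden (ΔS, ΔL, ΔJ fail)
(e) allowed
(f) forbidden (parity, ΔL, ΔJ fail)
(g) forbidden (parity fails)
Total allowed: 2 of 7.

2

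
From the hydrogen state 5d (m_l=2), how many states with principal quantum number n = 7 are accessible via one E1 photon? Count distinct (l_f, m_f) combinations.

4

E1 requires Δl = ±1, so l_f ∈ {1, 3}; with 0 ≤ l_f ≤ n_f−1 = 6, the allowed l_f values are {1, 3}.
For l_f = 1: m_f ∈ {m_i−1, m_i, m_i+1} ∩ [−1, 1] = {1} → 1 state.
For l_f = 3: m_f ∈ {m_i−1, m_i, m_i+1} ∩ [−3, 3] = {1, 2, 3} → 3 states.
Total: 4.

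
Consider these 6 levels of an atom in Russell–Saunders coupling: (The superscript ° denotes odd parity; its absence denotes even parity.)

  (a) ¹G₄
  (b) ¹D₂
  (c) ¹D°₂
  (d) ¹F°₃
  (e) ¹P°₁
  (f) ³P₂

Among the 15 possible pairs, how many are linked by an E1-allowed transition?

4

(a)–(b): forbidden (parity, ΔL, ΔJ).
(a)–(c): forbidden (ΔL, ΔJ).
(a)–(d): allowed.
(a)–(e): forbidden (ΔL, ΔJ).
(a)–(f): forbidden (parity, ΔS, ΔL, ΔJ).
(b)–(c): allowed.
(b)–(d): allowed.
(b)–(e): allowed.
(b)–(f): forbidden (parity, ΔS).
(c)–(d): forbidden (parity).
(c)–(e): forbidden (parity).
(c)–(f): forbidden (ΔS).
(d)–(e): forbidden (parity, ΔL, ΔJ).
(d)–(f): forbidden (ΔS, ΔL).
(e)–(f): forbidden (ΔS).
Allowed pairs: 4 of 15.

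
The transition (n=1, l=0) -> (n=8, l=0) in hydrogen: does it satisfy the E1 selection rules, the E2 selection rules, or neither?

Δl = 0 − 0 = +0; l_i + l_f = 0.
E1 (Δl = ±1): not satisfied.
E2 (Δl = 0,±2, l_i+l_f ≥ 2): not satisfied.

neither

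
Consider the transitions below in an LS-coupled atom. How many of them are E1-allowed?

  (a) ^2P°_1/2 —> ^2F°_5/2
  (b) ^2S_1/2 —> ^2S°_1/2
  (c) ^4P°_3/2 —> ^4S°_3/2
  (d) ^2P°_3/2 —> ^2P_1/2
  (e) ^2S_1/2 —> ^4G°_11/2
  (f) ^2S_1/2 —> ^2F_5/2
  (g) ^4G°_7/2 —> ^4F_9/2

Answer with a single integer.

(a) forbidden (parity, ΔL, ΔJ fail)
(b) forbidden (ΔL fails)
(c) forbidden (parity fails)
(d) allowed
(e) forbidden (ΔS, ΔL, ΔJ fail)
(f) forbidden (parity, ΔL, ΔJ fail)
(g) allowed
Total allowed: 2 of 7.

2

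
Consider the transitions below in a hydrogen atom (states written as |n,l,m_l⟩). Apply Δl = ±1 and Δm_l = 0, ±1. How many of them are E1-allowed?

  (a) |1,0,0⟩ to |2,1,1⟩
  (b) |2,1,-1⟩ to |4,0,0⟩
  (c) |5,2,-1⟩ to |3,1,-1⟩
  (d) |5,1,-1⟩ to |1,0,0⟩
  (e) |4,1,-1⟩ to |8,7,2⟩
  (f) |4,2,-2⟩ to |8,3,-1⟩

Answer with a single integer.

(a) allowed
(b) allowed
(c) allowed
(d) allowed
(e) forbidden — Δl = +6 (E1 requires Δl = ±1); Δm_l = +3 (E1 requires Δm_l = 0, ±1)
(f) allowed
Total allowed: 5 of 6.

5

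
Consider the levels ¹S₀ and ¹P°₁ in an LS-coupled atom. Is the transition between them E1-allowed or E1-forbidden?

Initial level: S=0, L=0, J=0, parity even. Final level: S=0, L=1, J=1, parity odd.
Parity must change: even → odd — passes.
ΔS = 0: S: 0 → 0 — passes.
ΔL = 0, ±1 (not L=0↔0): L: 0 → 1, ΔL = +1 — passes.
ΔJ = 0, ±1 (not J=0↔0): J: 0 → 1, ΔJ = +1 — passes.
All four E1 rules are satisfied.

allowed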